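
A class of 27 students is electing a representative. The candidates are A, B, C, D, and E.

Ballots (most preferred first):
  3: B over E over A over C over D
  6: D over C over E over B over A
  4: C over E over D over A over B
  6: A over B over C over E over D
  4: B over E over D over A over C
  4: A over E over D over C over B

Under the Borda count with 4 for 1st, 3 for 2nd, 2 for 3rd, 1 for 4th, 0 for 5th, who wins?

E

A: 3×2 + 6×0 + 4×1 + 6×4 + 4×1 + 4×4 = 54
B: 3×4 + 6×1 + 4×0 + 6×3 + 4×4 + 4×0 = 52
C: 3×1 + 6×3 + 4×4 + 6×2 + 4×0 + 4×1 = 53
D: 3×0 + 6×4 + 4×2 + 6×0 + 4×2 + 4×2 = 48
E: 3×3 + 6×2 + 4×3 + 6×1 + 4×3 + 4×3 = 63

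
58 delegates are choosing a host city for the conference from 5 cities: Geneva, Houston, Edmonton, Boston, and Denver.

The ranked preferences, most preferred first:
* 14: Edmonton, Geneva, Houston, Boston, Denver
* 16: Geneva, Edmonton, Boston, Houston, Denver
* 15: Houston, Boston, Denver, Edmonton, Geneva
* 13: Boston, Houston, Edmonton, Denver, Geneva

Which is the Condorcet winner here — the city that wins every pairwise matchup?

Edmonton

Edmonton vs Geneva: 42–16
Edmonton vs Houston: 30–28
Edmonton vs Boston: 30–28
Edmonton vs Denver: 43–15
Edmonton beats every other city.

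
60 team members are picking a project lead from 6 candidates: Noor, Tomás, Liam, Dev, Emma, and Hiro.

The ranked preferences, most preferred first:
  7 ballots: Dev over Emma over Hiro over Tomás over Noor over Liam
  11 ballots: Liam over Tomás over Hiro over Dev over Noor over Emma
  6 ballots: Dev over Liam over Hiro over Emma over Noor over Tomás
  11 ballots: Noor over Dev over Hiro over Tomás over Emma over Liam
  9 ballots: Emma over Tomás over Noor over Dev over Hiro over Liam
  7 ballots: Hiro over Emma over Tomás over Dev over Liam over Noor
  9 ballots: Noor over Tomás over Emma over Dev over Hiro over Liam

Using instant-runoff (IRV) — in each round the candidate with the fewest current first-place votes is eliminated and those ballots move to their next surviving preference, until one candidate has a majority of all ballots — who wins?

Round 1: Noor 20, Tomás 0, Liam 11, Dev 13, Emma 9, Hiro 7. Tomás eliminated.
Round 2: Noor 20, Liam 11, Dev 13, Emma 9, Hiro 7. Hiro eliminated.
Round 3: Noor 20, Liam 11, Dev 13, Emma 16. Liam eliminated.
Round 4: Noor 20, Dev 24, Emma 16. Emma eliminated.
Round 5: Noor 29, Dev 31. Dev has a majority (≥31).

Dev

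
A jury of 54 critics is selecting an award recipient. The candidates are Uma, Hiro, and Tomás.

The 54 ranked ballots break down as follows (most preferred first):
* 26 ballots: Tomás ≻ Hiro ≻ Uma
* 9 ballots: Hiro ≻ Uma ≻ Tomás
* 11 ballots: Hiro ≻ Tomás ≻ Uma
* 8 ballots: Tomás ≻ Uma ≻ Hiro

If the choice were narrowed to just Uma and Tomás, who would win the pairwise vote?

Uma is ranked above Tomás on 9 ballots; Tomás above Uma on 45.

Tomás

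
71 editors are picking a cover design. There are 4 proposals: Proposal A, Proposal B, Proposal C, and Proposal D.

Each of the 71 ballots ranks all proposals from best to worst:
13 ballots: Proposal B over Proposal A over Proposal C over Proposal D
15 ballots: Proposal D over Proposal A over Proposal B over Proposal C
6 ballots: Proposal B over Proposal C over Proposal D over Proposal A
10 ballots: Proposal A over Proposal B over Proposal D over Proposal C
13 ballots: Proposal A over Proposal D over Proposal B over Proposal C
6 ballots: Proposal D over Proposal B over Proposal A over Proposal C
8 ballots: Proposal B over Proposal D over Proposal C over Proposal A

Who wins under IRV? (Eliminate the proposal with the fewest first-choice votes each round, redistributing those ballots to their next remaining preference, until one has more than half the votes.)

Proposal A

Round 1: Proposal A 23, Proposal B 27, Proposal C 0, Proposal D 21. Proposal C eliminated.
Round 2: Proposal A 23, Proposal B 27, Proposal D 21. Proposal D eliminated.
Round 3: Proposal A 38, Proposal B 33. Proposal A has a majority (≥36).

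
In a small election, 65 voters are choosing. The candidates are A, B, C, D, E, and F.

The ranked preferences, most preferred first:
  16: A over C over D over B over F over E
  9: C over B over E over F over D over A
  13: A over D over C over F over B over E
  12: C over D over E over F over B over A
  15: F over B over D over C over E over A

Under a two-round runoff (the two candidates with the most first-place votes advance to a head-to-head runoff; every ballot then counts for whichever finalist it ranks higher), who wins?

C

Round 1 first-place votes: A 29, B 0, C 21, D 0, E 0, F 15. A and C advance.
Runoff: A is ranked above C on 29 ballots, C above A on 36.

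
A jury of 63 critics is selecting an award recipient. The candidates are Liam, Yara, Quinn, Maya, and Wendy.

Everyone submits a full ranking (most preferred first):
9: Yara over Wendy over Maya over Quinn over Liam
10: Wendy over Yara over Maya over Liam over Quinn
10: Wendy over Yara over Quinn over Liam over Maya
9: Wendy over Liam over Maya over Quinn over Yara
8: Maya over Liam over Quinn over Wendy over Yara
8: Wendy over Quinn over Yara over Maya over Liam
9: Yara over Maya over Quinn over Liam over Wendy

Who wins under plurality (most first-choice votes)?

First-place votes: Liam 0, Yara 18, Quinn 0, Maya 8, Wendy 37.

Wendy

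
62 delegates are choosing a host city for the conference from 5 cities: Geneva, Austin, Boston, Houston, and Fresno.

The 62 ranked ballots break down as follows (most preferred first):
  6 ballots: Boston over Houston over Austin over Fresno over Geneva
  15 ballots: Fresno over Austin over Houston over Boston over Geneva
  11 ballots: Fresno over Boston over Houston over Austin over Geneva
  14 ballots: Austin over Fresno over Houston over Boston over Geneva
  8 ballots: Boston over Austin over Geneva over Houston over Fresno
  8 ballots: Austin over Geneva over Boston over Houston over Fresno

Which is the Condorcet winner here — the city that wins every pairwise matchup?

Austin

Austin vs Geneva: 62–0
Austin vs Boston: 37–25
Austin vs Houston: 45–17
Austin vs Fresno: 36–26
Austin beats every other city.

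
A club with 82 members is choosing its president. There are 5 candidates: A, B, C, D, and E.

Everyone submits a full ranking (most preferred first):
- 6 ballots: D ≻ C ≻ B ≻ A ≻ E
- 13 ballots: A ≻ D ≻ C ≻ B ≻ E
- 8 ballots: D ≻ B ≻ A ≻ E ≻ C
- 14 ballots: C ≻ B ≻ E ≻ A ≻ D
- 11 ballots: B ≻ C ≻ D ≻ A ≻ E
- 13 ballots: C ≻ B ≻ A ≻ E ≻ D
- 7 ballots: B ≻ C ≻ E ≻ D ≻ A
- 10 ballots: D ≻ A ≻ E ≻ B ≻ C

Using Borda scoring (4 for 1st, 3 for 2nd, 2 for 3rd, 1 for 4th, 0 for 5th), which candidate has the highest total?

B

A: 6×1 + 13×4 + 8×2 + 14×1 + 11×1 + 13×2 + 7×0 + 10×3 = 155
B: 6×2 + 13×1 + 8×3 + 14×3 + 11×4 + 13×3 + 7×4 + 10×1 = 212
C: 6×3 + 13×2 + 8×0 + 14×4 + 11×3 + 13×4 + 7×3 + 10×0 = 206
D: 6×4 + 13×3 + 8×4 + 14×0 + 11×2 + 13×0 + 7×1 + 10×4 = 164
E: 6×0 + 13×0 + 8×1 + 14×2 + 11×0 + 13×1 + 7×2 + 10×2 = 83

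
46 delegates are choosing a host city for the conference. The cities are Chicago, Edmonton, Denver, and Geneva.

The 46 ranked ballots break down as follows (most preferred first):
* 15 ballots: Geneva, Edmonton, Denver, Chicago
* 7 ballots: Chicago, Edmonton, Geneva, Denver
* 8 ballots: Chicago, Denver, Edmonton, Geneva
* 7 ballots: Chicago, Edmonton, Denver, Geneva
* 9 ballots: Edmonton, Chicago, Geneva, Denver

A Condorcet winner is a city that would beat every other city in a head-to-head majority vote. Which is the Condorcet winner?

Edmonton vs Chicago: 24–22
Edmonton vs Denver: 38–8
Edmonton vs Geneva: 31–15
Edmonton beats every other city.

Edmonton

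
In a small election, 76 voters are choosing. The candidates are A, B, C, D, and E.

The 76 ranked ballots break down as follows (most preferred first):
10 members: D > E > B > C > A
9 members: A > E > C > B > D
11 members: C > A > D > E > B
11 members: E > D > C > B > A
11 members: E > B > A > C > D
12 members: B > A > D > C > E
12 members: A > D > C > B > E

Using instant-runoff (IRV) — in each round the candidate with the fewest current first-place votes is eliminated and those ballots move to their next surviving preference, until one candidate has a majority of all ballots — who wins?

Round 1: A 21, B 12, C 11, D 10, E 22. D eliminated.
Round 2: A 21, B 12, C 11, E 32. C eliminated.
Round 3: A 32, B 12, E 32. B eliminated.
Round 4: A 44, E 32. A has a majority (≥39).

A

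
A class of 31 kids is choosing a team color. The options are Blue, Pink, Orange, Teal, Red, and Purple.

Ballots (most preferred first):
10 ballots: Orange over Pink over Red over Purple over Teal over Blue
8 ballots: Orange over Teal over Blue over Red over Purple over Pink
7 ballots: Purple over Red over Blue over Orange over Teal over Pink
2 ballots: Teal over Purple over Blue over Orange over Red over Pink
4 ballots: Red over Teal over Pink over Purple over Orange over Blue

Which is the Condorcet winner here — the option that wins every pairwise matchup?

Orange

Orange vs Blue: 22–9
Orange vs Pink: 27–4
Orange vs Teal: 25–6
Orange vs Red: 20–11
Orange vs Purple: 18–13
Orange beats every other option.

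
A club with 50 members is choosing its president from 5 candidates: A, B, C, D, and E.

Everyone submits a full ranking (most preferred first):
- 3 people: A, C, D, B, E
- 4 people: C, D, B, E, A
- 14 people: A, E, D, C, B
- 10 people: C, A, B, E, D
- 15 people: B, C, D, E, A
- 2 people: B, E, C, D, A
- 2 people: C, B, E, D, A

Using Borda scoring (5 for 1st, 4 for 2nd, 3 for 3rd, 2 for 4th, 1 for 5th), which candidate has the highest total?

A: 3×5 + 4×1 + 14×5 + 10×4 + 15×1 + 2×1 + 2×1 = 148
B: 3×2 + 4×3 + 14×1 + 10×3 + 15×5 + 2×5 + 2×4 = 155
C: 3×4 + 4×5 + 14×2 + 10×5 + 15×4 + 2×3 + 2×5 = 186
D: 3×3 + 4×4 + 14×3 + 10×1 + 15×3 + 2×2 + 2×2 = 130
E: 3×1 + 4×2 + 14×4 + 10×2 + 15×2 + 2×4 + 2×3 = 131

C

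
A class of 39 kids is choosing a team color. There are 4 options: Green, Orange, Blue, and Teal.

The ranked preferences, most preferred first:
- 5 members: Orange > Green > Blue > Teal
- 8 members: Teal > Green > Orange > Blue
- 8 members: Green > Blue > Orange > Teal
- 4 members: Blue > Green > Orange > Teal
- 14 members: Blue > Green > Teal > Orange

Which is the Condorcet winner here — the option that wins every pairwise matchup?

Green

Green vs Orange: 34–5
Green vs Blue: 21–18
Green vs Teal: 31–8
Green beats every other option.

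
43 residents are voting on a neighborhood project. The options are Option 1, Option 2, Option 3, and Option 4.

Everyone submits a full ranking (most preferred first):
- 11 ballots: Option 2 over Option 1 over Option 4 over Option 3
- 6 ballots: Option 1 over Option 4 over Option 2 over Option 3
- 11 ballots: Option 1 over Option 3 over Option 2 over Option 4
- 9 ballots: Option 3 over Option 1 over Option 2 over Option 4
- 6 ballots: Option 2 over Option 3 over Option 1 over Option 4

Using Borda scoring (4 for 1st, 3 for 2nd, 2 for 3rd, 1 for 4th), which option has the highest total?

Option 1

Option 1: 11×3 + 6×4 + 11×4 + 9×3 + 6×2 = 140
Option 2: 11×4 + 6×2 + 11×2 + 9×2 + 6×4 = 120
Option 3: 11×1 + 6×1 + 11×3 + 9×4 + 6×3 = 104
Option 4: 11×2 + 6×3 + 11×1 + 9×1 + 6×1 = 66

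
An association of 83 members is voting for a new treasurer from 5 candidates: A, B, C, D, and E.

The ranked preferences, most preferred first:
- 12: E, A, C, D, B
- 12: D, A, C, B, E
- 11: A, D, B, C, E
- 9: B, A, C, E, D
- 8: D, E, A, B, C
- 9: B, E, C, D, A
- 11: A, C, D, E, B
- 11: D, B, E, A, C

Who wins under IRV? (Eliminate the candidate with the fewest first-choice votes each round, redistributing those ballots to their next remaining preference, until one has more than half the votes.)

Round 1: A 22, B 18, C 0, D 31, E 12. C eliminated.
Round 2: A 22, B 18, D 31, E 12. E eliminated.
Round 3: A 34, B 18, D 31. B eliminated.
Round 4: A 43, D 40. A has a majority (≥42).

A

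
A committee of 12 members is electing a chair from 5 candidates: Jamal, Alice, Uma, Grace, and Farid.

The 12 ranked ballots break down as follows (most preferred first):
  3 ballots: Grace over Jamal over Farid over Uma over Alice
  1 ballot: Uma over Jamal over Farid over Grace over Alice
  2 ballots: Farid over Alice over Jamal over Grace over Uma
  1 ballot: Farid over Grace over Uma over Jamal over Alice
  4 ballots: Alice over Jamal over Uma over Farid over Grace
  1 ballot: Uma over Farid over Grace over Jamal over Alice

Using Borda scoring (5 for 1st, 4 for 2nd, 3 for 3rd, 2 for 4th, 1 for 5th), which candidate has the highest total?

Jamal: 3×4 + 1×4 + 2×3 + 1×2 + 4×4 + 1×2 = 42
Alice: 3×1 + 1×1 + 2×4 + 1×1 + 4×5 + 1×1 = 34
Uma: 3×2 + 1×5 + 2×1 + 1×3 + 4×3 + 1×5 = 33
Grace: 3×5 + 1×2 + 2×2 + 1×4 + 4×1 + 1×3 = 32
Farid: 3×3 + 1×3 + 2×5 + 1×5 + 4×2 + 1×4 = 39

Jamal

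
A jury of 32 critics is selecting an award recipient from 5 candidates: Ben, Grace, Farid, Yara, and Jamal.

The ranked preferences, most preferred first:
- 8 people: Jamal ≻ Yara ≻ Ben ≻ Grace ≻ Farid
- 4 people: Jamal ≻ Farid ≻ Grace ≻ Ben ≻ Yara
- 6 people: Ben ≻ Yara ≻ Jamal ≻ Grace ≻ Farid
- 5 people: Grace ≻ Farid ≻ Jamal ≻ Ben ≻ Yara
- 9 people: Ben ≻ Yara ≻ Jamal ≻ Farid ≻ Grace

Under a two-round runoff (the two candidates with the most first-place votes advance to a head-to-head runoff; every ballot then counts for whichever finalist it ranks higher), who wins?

Jamal

Round 1 first-place votes: Ben 15, Grace 5, Farid 0, Yara 0, Jamal 12. Ben and Jamal advance.
Runoff: Ben is ranked above Jamal on 15 ballots, Jamal above Ben on 17.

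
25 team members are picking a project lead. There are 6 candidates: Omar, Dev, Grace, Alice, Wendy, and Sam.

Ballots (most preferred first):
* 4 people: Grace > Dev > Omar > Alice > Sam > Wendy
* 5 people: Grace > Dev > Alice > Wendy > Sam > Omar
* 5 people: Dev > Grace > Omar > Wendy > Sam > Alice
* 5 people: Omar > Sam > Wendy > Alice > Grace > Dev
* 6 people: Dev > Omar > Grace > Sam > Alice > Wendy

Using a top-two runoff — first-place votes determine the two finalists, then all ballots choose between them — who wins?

Grace

Round 1 first-place votes: Omar 5, Dev 11, Grace 9, Alice 0, Wendy 0, Sam 0. Dev and Grace advance.
Runoff: Dev is ranked above Grace on 11 ballots, Grace above Dev on 14.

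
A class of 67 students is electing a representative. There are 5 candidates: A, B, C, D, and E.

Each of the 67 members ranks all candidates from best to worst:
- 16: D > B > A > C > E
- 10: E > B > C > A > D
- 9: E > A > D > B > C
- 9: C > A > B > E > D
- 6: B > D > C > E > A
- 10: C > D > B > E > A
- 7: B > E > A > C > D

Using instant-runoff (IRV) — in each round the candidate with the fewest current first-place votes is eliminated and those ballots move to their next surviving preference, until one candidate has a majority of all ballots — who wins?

Round 1: A 0, B 13, C 19, D 16, E 19. A eliminated.
Round 2: B 13, C 19, D 16, E 19. B eliminated.
Round 3: C 19, D 22, E 26. C eliminated.
Round 4: D 32, E 35. E has a majority (≥34).

E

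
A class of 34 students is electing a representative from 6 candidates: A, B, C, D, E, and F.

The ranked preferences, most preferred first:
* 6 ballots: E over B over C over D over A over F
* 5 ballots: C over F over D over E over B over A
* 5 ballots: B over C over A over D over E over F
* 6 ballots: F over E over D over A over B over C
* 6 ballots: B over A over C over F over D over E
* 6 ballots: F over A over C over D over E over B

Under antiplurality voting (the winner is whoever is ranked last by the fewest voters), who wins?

D

Last-place votes: A 5, B 6, C 6, D 0, E 6, F 11.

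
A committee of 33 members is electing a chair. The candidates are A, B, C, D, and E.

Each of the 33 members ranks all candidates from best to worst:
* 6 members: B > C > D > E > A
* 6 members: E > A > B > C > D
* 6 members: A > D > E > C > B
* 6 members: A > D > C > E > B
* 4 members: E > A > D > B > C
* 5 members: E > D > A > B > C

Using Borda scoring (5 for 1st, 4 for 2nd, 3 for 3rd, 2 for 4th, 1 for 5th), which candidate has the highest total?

A

A: 6×1 + 6×4 + 6×5 + 6×5 + 4×4 + 5×3 = 121
B: 6×5 + 6×3 + 6×1 + 6×1 + 4×2 + 5×2 = 78
C: 6×4 + 6×2 + 6×2 + 6×3 + 4×1 + 5×1 = 75
D: 6×3 + 6×1 + 6×4 + 6×4 + 4×3 + 5×4 = 104
E: 6×2 + 6×5 + 6×3 + 6×2 + 4×5 + 5×5 = 117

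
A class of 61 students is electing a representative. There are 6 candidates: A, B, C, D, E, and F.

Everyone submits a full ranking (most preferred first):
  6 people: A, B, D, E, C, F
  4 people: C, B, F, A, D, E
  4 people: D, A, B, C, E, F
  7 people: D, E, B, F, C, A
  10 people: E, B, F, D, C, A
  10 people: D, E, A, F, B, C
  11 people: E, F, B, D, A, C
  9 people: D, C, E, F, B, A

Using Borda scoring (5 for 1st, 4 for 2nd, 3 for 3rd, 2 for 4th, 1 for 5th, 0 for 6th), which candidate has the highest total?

A: 6×5 + 4×2 + 4×4 + 7×0 + 10×0 + 10×3 + 11×1 + 9×0 = 95
B: 6×4 + 4×4 + 4×3 + 7×3 + 10×4 + 10×1 + 11×3 + 9×1 = 165
C: 6×1 + 4×5 + 4×2 + 7×1 + 10×1 + 10×0 + 11×0 + 9×4 = 87
D: 6×3 + 4×1 + 4×5 + 7×5 + 10×2 + 10×5 + 11×2 + 9×5 = 214
E: 6×2 + 4×0 + 4×1 + 7×4 + 10×5 + 10×4 + 11×5 + 9×3 = 216
F: 6×0 + 4×3 + 4×0 + 7×2 + 10×3 + 10×2 + 11×4 + 9×2 = 138

E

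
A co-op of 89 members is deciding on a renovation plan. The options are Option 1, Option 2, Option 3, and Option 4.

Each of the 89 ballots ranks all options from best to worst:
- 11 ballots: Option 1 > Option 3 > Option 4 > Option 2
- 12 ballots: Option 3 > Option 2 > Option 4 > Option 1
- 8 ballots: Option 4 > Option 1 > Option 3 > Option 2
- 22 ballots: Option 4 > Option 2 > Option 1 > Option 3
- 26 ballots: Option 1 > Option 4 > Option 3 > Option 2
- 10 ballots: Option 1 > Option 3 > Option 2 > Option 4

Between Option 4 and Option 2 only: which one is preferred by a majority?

Option 4 is ranked above Option 2 on 67 ballots; Option 2 above Option 4 on 22.

Option 4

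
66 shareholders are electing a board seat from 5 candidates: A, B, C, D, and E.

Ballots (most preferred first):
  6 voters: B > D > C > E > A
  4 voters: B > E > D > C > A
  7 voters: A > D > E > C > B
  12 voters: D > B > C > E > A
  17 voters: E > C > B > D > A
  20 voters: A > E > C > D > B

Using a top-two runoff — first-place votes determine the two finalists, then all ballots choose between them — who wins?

E

Round 1 first-place votes: A 27, B 10, C 0, D 12, E 17. A and E advance.
Runoff: A is ranked above E on 27 ballots, E above A on 39.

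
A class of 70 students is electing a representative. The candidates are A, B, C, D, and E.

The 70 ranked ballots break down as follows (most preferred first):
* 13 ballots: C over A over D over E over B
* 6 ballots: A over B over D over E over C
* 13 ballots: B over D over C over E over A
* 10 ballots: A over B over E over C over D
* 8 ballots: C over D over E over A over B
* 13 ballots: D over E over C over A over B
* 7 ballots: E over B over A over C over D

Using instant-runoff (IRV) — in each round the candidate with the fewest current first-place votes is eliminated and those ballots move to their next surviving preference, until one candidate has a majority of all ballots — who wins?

Round 1: A 16, B 13, C 21, D 13, E 7. E eliminated.
Round 2: A 16, B 20, C 21, D 13. D eliminated.
Round 3: A 16, B 20, C 34. A eliminated.
Round 4: B 36, C 34. B has a majority (≥36).

B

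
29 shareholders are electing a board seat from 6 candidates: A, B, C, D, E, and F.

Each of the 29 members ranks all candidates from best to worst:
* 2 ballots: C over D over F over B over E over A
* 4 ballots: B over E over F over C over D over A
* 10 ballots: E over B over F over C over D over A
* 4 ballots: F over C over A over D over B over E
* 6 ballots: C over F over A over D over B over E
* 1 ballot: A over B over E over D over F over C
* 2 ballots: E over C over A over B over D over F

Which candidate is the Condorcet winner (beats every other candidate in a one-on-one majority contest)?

B vs A: 16–13
B vs C: 15–14
B vs D: 17–12
B vs E: 17–12
B vs F: 17–12
B beats every other candidate.

B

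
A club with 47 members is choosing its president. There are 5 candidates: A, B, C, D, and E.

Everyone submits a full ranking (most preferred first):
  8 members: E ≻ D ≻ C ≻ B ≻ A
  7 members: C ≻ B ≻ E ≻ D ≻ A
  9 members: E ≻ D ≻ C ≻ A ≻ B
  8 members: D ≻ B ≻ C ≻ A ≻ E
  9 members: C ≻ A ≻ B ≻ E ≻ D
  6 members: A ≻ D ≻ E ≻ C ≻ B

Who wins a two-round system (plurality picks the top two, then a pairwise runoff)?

C

Round 1 first-place votes: A 6, B 0, C 16, D 8, E 17. E and C advance.
Runoff: E is ranked above C on 23 ballots, C above E on 24.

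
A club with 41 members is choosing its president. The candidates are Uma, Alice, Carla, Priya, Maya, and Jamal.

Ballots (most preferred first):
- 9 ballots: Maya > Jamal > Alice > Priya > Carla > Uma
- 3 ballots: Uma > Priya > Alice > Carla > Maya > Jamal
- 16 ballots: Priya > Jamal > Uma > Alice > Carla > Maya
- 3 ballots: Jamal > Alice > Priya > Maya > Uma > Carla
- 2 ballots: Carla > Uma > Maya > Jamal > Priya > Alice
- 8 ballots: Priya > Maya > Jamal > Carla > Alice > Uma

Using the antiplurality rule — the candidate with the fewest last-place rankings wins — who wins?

Last-place votes: Uma 17, Alice 2, Carla 3, Priya 0, Maya 16, Jamal 3.

Priya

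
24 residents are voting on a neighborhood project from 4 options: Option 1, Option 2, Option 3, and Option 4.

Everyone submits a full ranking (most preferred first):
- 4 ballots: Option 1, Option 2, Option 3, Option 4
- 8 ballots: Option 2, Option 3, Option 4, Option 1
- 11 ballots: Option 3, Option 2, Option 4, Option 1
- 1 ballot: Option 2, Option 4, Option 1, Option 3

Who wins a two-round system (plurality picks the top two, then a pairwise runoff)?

Option 2

Round 1 first-place votes: Option 1 4, Option 2 9, Option 3 11, Option 4 0. Option 3 and Option 2 advance.
Runoff: Option 3 is ranked above Option 2 on 11 ballots, Option 2 above Option 3 on 13.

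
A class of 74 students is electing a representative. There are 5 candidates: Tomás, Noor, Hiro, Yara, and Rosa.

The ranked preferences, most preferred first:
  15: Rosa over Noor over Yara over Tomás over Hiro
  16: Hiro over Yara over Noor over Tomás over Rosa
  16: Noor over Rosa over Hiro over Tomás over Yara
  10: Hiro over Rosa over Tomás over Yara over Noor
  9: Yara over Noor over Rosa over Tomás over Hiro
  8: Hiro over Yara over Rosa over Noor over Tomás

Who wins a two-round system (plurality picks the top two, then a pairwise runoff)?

Round 1 first-place votes: Tomás 0, Noor 16, Hiro 34, Yara 9, Rosa 15. Hiro and Noor advance.
Runoff: Hiro is ranked above Noor on 34 ballots, Noor above Hiro on 40.

Noor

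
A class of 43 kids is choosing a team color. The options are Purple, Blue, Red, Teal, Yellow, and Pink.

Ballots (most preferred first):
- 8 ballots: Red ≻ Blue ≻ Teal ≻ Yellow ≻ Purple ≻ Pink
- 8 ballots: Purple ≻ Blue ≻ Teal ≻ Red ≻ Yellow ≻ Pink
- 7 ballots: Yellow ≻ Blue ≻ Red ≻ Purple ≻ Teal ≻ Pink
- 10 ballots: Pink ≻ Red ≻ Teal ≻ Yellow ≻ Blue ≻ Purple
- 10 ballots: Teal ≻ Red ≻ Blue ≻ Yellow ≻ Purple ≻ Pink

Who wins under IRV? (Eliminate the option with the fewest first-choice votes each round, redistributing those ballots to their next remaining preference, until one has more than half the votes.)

Round 1: Purple 8, Blue 0, Red 8, Teal 10, Yellow 7, Pink 10. Blue eliminated.
Round 2: Purple 8, Red 8, Teal 10, Yellow 7, Pink 10. Yellow eliminated.
Round 3: Purple 8, Red 15, Teal 10, Pink 10. Purple eliminated.
Round 4: Red 15, Teal 18, Pink 10. Pink eliminated.
Round 5: Red 25, Teal 18. Red has a majority (≥22).

Red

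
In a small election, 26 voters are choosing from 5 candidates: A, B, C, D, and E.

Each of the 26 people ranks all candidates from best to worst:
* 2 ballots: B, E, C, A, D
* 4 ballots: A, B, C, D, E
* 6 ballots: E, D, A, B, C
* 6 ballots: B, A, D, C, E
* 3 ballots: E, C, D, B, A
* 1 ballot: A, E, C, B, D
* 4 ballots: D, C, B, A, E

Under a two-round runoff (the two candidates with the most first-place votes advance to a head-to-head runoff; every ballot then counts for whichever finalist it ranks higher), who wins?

B

Round 1 first-place votes: A 5, B 8, C 0, D 4, E 9. E and B advance.
Runoff: E is ranked above B on 10 ballots, B above E on 16.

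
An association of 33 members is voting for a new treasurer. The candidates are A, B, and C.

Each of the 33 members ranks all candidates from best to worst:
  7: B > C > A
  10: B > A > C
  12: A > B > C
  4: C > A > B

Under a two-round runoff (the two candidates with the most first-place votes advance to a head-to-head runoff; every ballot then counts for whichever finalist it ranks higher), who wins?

Round 1 first-place votes: A 12, B 17, C 4. B and A advance.
Runoff: B is ranked above A on 17 ballots, A above B on 16.

B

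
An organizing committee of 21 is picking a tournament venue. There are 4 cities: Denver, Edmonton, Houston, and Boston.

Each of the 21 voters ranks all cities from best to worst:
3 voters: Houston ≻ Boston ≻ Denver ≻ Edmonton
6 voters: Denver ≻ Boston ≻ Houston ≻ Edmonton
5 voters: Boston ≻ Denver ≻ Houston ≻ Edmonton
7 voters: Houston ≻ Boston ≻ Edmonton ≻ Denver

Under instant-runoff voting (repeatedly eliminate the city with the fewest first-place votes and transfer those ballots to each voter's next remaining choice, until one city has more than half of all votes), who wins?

Denver

Round 1: Denver 6, Edmonton 0, Houston 10, Boston 5. Edmonton eliminated.
Round 2: Denver 6, Houston 10, Boston 5. Boston eliminated.
Round 3: Denver 11, Houston 10. Denver has a majority (≥11).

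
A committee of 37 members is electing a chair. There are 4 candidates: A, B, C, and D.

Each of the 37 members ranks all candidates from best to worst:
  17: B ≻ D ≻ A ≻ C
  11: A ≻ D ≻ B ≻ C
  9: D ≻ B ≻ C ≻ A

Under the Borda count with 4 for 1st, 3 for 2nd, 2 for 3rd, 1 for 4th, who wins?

A: 17×2 + 11×4 + 9×1 = 87
B: 17×4 + 11×2 + 9×3 = 117
C: 17×1 + 11×1 + 9×2 = 46
D: 17×3 + 11×3 + 9×4 = 120

D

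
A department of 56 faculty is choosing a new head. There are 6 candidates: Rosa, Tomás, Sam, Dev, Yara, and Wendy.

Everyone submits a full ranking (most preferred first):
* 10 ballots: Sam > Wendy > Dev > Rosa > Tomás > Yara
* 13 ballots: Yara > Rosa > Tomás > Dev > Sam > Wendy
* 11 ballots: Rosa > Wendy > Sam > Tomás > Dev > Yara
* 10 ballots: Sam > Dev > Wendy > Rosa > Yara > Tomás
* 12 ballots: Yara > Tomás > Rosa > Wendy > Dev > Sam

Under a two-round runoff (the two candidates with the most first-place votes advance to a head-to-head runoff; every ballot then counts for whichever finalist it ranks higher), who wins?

Sam

Round 1 first-place votes: Rosa 11, Tomás 0, Sam 20, Dev 0, Yara 25, Wendy 0. Yara and Sam advance.
Runoff: Yara is ranked above Sam on 25 ballots, Sam above Yara on 31.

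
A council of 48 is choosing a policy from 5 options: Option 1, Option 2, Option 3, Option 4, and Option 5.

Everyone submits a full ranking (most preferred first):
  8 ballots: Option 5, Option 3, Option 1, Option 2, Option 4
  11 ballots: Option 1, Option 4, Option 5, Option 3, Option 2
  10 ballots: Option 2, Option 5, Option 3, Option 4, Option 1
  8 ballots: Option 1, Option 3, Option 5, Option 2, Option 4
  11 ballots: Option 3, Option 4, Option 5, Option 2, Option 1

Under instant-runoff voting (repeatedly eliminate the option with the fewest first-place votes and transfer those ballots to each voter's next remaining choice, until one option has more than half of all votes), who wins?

Round 1: Option 1 19, Option 2 10, Option 3 11, Option 4 0, Option 5 8. Option 4 eliminated.
Round 2: Option 1 19, Option 2 10, Option 3 11, Option 5 8. Option 5 eliminated.
Round 3: Option 1 19, Option 2 10, Option 3 19. Option 2 eliminated.
Round 4: Option 1 19, Option 3 29. Option 3 has a majority (≥25).

Option 3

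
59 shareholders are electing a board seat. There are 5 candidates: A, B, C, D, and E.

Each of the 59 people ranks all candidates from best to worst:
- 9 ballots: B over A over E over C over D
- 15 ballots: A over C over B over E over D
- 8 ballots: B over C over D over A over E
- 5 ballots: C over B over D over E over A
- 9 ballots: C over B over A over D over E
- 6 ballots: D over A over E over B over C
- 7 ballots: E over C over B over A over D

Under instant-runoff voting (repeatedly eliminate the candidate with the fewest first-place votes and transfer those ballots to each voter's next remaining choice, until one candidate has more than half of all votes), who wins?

Round 1: A 15, B 17, C 14, D 6, E 7. D eliminated.
Round 2: A 21, B 17, C 14, E 7. E eliminated.
Round 3: A 21, B 17, C 21. B eliminated.
Round 4: A 30, C 29. A has a majority (≥30).

A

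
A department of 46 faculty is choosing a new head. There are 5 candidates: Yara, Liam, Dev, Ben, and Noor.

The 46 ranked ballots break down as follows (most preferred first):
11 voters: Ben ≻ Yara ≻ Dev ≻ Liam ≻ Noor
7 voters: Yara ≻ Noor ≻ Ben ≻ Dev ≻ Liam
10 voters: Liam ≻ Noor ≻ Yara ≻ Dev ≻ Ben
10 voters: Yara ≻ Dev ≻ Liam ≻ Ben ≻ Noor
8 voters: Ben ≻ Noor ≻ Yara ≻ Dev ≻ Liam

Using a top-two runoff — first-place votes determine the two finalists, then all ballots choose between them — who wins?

Round 1 first-place votes: Yara 17, Liam 10, Dev 0, Ben 19, Noor 0. Ben and Yara advance.
Runoff: Ben is ranked above Yara on 19 ballots, Yara above Ben on 27.

Yara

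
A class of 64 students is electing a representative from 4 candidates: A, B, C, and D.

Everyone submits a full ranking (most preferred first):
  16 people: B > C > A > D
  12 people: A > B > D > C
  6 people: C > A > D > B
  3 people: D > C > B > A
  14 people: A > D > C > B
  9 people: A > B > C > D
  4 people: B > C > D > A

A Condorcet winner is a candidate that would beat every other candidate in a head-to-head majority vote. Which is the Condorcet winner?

A

A vs B: 41–23
A vs C: 35–29
A vs D: 57–7
A beats every other candidate.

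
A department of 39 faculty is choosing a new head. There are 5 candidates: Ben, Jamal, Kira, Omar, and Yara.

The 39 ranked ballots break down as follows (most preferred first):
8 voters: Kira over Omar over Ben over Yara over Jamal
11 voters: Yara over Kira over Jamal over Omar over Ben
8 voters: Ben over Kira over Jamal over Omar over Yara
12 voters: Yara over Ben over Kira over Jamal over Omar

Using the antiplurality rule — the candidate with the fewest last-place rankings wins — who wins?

Last-place votes: Ben 11, Jamal 8, Kira 0, Omar 12, Yara 8.

Kira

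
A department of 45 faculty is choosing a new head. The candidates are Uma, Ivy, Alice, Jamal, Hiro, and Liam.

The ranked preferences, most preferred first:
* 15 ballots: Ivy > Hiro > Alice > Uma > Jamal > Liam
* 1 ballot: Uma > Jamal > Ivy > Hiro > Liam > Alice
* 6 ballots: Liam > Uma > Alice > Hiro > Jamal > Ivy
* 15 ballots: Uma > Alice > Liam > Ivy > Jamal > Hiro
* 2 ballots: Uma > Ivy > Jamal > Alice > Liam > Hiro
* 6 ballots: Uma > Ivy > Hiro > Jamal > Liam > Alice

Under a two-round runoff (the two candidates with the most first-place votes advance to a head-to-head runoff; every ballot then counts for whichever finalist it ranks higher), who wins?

Round 1 first-place votes: Uma 24, Ivy 15, Alice 0, Jamal 0, Hiro 0, Liam 6. Uma and Ivy advance.
Runoff: Uma is ranked above Ivy on 30 ballots, Ivy above Uma on 15.

Uma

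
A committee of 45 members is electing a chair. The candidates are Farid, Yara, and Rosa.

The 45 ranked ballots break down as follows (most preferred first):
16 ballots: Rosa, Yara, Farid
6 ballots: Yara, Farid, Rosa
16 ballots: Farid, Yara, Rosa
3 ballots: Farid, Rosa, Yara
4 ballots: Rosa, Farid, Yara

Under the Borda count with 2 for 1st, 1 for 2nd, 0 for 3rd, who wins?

Farid

Farid: 16×0 + 6×1 + 16×2 + 3×2 + 4×1 = 48
Yara: 16×1 + 6×2 + 16×1 + 3×0 + 4×0 = 44
Rosa: 16×2 + 6×0 + 16×0 + 3×1 + 4×2 = 43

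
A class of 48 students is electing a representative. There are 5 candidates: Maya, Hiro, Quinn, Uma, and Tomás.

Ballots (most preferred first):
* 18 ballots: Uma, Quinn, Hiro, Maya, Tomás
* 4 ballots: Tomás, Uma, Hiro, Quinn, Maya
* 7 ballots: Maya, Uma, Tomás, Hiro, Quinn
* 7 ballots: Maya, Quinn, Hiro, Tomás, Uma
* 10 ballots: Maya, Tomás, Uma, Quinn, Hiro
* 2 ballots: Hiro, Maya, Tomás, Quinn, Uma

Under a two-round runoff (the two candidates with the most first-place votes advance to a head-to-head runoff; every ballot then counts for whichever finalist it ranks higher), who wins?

Round 1 first-place votes: Maya 24, Hiro 2, Quinn 0, Uma 18, Tomás 4. Maya and Uma advance.
Runoff: Maya is ranked above Uma on 26 ballots, Uma above Maya on 22.

Maya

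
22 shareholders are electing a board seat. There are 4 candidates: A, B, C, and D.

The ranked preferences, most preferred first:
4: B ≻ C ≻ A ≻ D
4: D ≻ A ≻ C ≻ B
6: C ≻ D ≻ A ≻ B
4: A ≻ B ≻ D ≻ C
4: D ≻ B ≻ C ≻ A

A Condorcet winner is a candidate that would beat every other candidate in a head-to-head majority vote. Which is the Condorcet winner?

D vs A: 14–8
D vs B: 14–8
D vs C: 12–10
D beats every other candidate.

D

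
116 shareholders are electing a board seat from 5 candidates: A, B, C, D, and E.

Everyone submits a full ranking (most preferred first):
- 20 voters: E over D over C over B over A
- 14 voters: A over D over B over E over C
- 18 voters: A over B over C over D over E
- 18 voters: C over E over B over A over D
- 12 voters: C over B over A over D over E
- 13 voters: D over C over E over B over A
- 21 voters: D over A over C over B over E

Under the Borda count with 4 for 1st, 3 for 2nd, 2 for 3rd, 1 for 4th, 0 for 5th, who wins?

A: 20×0 + 14×4 + 18×4 + 18×1 + 12×2 + 13×0 + 21×3 = 233
B: 20×1 + 14×2 + 18×3 + 18×2 + 12×3 + 13×1 + 21×1 = 208
C: 20×2 + 14×0 + 18×2 + 18×4 + 12×4 + 13×3 + 21×2 = 277
D: 20×3 + 14×3 + 18×1 + 18×0 + 12×1 + 13×4 + 21×4 = 268
E: 20×4 + 14×1 + 18×0 + 18×3 + 12×0 + 13×2 + 21×0 = 174

C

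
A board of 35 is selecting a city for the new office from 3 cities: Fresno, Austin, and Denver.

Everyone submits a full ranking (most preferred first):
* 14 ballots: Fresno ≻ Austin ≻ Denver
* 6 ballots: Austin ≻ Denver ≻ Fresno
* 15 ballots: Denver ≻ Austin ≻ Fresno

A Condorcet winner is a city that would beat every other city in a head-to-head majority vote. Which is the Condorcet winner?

Austin vs Fresno: 21–14
Austin vs Denver: 20–15
Austin beats every other city.

Austin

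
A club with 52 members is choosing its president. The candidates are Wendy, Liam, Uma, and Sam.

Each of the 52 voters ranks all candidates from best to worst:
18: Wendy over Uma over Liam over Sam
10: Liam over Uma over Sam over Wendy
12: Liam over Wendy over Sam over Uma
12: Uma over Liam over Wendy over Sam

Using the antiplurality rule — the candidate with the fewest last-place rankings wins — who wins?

Liam

Last-place votes: Wendy 10, Liam 0, Uma 12, Sam 30.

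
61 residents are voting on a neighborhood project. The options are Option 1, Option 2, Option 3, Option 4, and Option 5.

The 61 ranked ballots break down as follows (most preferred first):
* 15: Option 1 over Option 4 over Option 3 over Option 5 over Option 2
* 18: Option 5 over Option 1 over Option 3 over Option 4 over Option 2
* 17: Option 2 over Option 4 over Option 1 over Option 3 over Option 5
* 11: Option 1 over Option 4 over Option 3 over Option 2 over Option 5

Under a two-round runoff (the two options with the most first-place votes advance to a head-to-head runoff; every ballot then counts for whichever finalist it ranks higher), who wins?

Round 1 first-place votes: Option 1 26, Option 2 17, Option 3 0, Option 4 0, Option 5 18. Option 1 and Option 5 advance.
Runoff: Option 1 is ranked above Option 5 on 43 ballots, Option 5 above Option 1 on 18.

Option 1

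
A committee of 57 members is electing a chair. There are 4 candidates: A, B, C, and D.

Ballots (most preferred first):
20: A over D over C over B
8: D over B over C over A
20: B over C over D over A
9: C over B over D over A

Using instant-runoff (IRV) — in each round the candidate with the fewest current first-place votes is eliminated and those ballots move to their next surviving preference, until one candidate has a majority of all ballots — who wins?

B

Round 1: A 20, B 20, C 9, D 8. D eliminated.
Round 2: A 20, B 28, C 9. C eliminated.
Round 3: A 20, B 37. B has a majority (≥29).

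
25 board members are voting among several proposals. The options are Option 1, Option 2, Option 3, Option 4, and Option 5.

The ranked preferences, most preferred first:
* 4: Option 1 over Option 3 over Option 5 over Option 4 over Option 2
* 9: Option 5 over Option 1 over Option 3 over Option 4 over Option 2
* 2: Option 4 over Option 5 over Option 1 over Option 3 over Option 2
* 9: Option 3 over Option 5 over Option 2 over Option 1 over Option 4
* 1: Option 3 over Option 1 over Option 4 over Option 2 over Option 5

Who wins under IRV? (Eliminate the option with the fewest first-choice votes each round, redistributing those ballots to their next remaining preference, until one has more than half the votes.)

Option 3

Round 1: Option 1 4, Option 2 0, Option 3 10, Option 4 2, Option 5 9. Option 2 eliminated.
Round 2: Option 1 4, Option 3 10, Option 4 2, Option 5 9. Option 4 eliminated.
Round 3: Option 1 4, Option 3 10, Option 5 11. Option 1 eliminated.
Round 4: Option 3 14, Option 5 11. Option 3 has a majority (≥13).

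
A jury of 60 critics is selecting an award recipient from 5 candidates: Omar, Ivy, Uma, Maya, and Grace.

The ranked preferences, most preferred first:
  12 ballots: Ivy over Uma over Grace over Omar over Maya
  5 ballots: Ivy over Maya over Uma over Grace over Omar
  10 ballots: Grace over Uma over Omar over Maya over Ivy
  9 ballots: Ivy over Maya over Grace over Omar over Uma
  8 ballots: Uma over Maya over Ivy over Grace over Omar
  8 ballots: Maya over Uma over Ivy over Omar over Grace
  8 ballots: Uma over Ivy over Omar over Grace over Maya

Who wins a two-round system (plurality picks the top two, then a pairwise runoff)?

Uma

Round 1 first-place votes: Omar 0, Ivy 26, Uma 16, Maya 8, Grace 10. Ivy and Uma advance.
Runoff: Ivy is ranked above Uma on 26 ballots, Uma above Ivy on 34.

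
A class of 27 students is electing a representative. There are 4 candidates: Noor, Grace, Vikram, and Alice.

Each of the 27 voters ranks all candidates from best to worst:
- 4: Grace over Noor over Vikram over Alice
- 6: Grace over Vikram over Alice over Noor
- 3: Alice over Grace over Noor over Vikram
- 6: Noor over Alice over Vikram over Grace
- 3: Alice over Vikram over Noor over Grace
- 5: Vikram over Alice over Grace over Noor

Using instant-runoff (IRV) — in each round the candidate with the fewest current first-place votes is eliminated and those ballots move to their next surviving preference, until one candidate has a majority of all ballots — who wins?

Round 1: Noor 6, Grace 10, Vikram 5, Alice 6. Vikram eliminated.
Round 2: Noor 6, Grace 10, Alice 11. Noor eliminated.
Round 3: Grace 10, Alice 17. Alice has a majority (≥14).

Alice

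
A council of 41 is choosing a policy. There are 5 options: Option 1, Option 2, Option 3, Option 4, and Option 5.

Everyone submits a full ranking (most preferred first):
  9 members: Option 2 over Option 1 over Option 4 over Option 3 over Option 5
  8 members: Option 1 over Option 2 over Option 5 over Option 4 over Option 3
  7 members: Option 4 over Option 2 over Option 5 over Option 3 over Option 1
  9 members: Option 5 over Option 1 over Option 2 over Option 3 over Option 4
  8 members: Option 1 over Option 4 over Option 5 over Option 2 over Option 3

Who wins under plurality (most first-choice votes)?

First-place votes: Option 1 16, Option 2 9, Option 3 0, Option 4 7, Option 5 9.

Option 1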